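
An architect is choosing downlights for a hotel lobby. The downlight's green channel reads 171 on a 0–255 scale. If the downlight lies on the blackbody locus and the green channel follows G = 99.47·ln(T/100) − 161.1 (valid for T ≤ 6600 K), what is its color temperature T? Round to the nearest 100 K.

2800 K

ln t = (171 + 161.1) / 99.47 = 3.3387.
t = e^3.3387 = 28.182.
T = 100·t = 2818 K → 2800 K to the nearest 100 K.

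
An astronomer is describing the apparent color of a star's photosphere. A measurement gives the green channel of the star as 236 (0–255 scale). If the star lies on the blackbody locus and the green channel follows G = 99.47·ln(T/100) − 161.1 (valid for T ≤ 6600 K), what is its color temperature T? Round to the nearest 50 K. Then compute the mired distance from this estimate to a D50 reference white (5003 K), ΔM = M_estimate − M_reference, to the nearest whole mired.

-15 mireds

ln t = (236 + 161.1) / 99.47 = 3.9922.
t = e^3.9922 = 54.172.
T = 100·t = 5417 K → 5400 K to the nearest 50 K.
M_estimate = 10⁶/5400 = 185.19; M_reference = 10⁶/5003 = 199.88.
ΔM = 185.19 − 199.88 = -14.69 → -15 mireds.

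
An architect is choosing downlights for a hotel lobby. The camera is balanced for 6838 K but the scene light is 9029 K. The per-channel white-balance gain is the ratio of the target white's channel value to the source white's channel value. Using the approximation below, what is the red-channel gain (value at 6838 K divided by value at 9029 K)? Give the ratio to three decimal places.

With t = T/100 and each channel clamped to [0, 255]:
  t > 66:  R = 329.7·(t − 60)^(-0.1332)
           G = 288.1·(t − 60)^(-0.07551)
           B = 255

At 9029 K (t = 90.29):
  R = 329.7·(90.29 − 60)^(-0.1332) = 329.7·30.29^(-0.1332) = 329.7·0.63488 = 209.320.
At 6838 K (t = 68.38):
  R = 329.7·(68.38 − 60)^(-0.1332) = 329.7·8.38^(-0.1332) = 329.7·0.75340 = 248.395.
Gain = 248.395 / 209.320 = 1.1867 → 1.187.

1.187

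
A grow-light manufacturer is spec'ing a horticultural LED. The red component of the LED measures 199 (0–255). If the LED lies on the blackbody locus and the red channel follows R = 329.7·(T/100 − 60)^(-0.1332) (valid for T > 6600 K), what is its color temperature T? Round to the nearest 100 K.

10400 K

(t − 60)^(-0.1332) = 199/329.7 = 0.60358.
t − 60 = 0.60358^(1/-0.1332) = 0.60358^(-7.508) = 44.273, so t = 104.273.
T = 100·t = 10427 K → 10400 K to the nearest 100 K.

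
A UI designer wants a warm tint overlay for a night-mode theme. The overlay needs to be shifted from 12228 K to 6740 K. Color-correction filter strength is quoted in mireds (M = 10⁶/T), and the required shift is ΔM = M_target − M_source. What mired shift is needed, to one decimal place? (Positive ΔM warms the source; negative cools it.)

+66.6 mireds

M_source = 10⁶/12228 = 81.780; M_target = 10⁶/6740 = 148.368.
ΔM = 148.368 − 81.780 = 66.588 → +66.6 mireds, a warming shift.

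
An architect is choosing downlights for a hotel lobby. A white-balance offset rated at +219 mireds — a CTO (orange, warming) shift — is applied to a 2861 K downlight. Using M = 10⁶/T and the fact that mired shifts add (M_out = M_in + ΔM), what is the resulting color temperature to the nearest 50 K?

1750 K

M_in = 10⁶/2861 = 349.53 mireds.
M_out = 349.53 + (+219) = 568.53 mireds.
T_out = 10⁶/568.53 = 1758.9 K → 1750 K.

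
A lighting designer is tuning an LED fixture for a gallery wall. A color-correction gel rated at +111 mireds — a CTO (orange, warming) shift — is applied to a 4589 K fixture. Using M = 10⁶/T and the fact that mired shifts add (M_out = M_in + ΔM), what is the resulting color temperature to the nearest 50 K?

3050 K

M_in = 10⁶/4589 = 217.91 mireds.
M_out = 217.91 + (+111) = 328.91 mireds.
T_out = 10⁶/328.91 = 3040.3 K → 3050 K.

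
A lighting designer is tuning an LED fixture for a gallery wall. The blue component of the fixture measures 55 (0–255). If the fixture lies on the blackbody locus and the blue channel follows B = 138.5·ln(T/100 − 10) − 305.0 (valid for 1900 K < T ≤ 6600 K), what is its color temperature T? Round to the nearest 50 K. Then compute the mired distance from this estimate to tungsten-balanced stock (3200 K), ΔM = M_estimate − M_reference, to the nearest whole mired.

+113 mireds

ln(t − 10) = (55 + 305.0) / 138.5 = 2.5993.
t − 10 = e^2.5993 = 13.454, so t = 23.454.
T = 100·t = 2345 K → 2350 K to the nearest 50 K.
M_estimate = 10⁶/2350 = 425.53; M_reference = 10⁶/3200 = 312.50.
ΔM = 425.53 − 312.50 = 113.03 → +113 mireds.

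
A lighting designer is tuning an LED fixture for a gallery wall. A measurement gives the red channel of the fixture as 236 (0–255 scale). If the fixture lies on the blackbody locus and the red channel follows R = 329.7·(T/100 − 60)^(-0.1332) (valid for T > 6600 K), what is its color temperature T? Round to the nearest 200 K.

7200 K

(t − 60)^(-0.1332) = 236/329.7 = 0.71580.
t − 60 = 0.71580^(1/-0.1332) = 0.71580^(-7.508) = 12.307, so t = 72.307.
T = 100·t = 7231 K → 7200 K to the nearest 200 K.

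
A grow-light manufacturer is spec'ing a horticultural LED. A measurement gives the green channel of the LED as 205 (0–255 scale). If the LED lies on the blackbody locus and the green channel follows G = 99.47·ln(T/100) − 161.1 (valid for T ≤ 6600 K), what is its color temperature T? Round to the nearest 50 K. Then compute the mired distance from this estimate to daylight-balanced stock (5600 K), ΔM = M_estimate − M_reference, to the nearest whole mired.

ln t = (205 + 161.1) / 99.47 = 3.6805.
t = e^3.6805 = 39.666.
T = 100·t = 3967 K → 3950 K to the nearest 50 K.
M_estimate = 10⁶/3950 = 253.16; M_reference = 10⁶/5600 = 178.57.
ΔM = 253.16 − 178.57 = 74.59 → +75 mireds.

+75 mireds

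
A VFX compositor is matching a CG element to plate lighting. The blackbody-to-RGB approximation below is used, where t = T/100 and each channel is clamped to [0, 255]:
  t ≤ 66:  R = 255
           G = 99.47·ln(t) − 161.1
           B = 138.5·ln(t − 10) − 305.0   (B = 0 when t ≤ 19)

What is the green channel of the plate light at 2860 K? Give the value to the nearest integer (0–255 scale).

172

t = 2860/100 = 28.6; the t ≤ 66 branch applies.
G = 99.47·ln 28.6 − 161.1 = 99.47·3.3534 − 161.1 = 172.463.
Rounded: 172.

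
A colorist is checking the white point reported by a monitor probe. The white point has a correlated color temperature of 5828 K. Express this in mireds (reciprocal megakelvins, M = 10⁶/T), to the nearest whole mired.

M = 10⁶ / 5828 = 171.585 → 172 mireds.

172 mireds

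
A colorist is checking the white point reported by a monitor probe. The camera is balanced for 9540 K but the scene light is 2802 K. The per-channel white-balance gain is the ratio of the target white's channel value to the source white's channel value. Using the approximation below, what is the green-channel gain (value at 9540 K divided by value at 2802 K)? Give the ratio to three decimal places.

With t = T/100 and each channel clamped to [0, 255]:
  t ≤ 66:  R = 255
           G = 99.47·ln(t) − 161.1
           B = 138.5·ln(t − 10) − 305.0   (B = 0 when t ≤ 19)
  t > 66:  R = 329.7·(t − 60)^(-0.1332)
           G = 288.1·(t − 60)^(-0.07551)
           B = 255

1.291

At 2802 K (t = 28.02):
  G = 99.47·ln 28.02 − 161.1 = 99.47·3.3329 − 161.1 = 170.425.
At 9540 K (t = 95.4):
  G = 288.1·(95.4 − 60)^(-0.07551) = 288.1·35.4^(-0.07551) = 288.1·0.76390 = 220.079.
Gain = 220.079 / 170.425 = 1.2913 → 1.291.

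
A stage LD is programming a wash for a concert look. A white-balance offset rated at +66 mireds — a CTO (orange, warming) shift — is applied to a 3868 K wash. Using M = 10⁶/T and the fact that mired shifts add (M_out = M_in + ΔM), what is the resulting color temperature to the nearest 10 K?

M_in = 10⁶/3868 = 258.53 mireds.
M_out = 258.53 + (+66) = 324.53 mireds.
T_out = 10⁶/324.53 = 3081.4 K → 3080 K.

3080 K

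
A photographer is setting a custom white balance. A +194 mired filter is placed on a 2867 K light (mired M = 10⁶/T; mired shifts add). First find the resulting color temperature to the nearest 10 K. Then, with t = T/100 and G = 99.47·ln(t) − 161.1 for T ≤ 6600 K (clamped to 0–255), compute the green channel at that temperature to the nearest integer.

129

M_in = 10⁶/2867 = 348.80; M_out = 348.80 + (+194) = 542.80.
T_out = 10⁶/542.80 = 1842.3 K → 1840 K; t = 18.4.
G = 99.47·ln 18.4 − 161.1 = 99.47·2.9124 − 161.1 = 128.592.
Rounded: 129.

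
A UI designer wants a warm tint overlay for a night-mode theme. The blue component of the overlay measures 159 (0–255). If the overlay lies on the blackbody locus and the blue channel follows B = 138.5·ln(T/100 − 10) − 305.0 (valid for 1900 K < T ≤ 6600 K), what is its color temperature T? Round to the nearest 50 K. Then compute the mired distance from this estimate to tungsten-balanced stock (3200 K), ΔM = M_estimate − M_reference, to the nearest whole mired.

-53 mireds

ln(t − 10) = (159 + 305.0) / 138.5 = 3.3502.
t − 10 = e^3.3502 = 28.508, so t = 38.508.
T = 100·t = 3851 K → 3850 K to the nearest 50 K.
M_estimate = 10⁶/3850 = 259.74; M_reference = 10⁶/3200 = 312.50.
ΔM = 259.74 − 312.50 = -52.76 → -53 mireds.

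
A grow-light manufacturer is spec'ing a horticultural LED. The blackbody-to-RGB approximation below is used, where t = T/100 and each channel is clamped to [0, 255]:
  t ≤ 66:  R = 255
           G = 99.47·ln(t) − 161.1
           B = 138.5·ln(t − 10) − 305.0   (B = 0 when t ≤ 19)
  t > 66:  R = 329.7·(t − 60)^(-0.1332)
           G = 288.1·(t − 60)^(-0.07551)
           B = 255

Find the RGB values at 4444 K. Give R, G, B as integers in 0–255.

R=255, G=216, B=185

t = 4444/100 = 44.44; the t ≤ 66 branch applies.
R = 255 by definition for t ≤ 66.
G = 99.47·ln 44.44 − 161.1 = 99.47·3.7941 − 161.1 = 216.303.
B = 138.5·ln(44.44 − 10) − 305.0 = 138.5·ln 34.44 − 305.0 = 138.5·3.5392 − 305.0 = 185.182.
Rounded: (255, 216, 185).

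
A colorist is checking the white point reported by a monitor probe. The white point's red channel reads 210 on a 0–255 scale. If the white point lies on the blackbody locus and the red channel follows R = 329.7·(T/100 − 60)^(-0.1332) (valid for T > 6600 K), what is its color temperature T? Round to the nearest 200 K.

(t − 60)^(-0.1332) = 210/329.7 = 0.63694.
t − 60 = 0.63694^(1/-0.1332) = 0.63694^(-7.508) = 29.561, so t = 89.561.
T = 100·t = 8956 K → 9000 K to the nearest 200 K.

9000 K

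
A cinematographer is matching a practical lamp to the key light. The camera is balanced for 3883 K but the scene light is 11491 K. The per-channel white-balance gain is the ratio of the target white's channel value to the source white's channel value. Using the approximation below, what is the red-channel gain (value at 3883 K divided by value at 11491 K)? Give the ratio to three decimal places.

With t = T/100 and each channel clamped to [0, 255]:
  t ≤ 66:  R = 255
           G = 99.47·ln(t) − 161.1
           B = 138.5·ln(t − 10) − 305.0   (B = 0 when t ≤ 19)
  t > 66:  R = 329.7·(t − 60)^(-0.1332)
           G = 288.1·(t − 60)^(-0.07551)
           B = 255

1.319

At 11491 K (t = 114.91):
  R = 329.7·(114.91 − 60)^(-0.1332) = 329.7·54.91^(-0.1332) = 329.7·0.58651 = 193.374.
At 3883 K (t = 38.83):
  R = 255 by definition for t ≤ 66.
Gain = 255.000 / 193.374 = 1.3187 → 1.319.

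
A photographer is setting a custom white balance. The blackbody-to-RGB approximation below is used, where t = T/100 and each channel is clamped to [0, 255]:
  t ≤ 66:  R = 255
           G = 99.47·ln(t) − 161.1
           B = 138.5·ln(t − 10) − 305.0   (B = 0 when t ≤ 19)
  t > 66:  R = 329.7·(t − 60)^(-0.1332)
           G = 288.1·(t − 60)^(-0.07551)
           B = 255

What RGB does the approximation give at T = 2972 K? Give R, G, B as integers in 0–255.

R=255, G=176, B=108

t = 2972/100 = 29.72; the t ≤ 66 branch applies.
R = 255 by definition for t ≤ 66.
G = 99.47·ln 29.72 − 161.1 = 99.47·3.3918 − 161.1 = 176.284.
B = 138.5·ln(29.72 − 10) − 305.0 = 138.5·ln 19.72 − 305.0 = 138.5·2.9816 − 305.0 = 107.956.
Rounded: (255, 176, 108).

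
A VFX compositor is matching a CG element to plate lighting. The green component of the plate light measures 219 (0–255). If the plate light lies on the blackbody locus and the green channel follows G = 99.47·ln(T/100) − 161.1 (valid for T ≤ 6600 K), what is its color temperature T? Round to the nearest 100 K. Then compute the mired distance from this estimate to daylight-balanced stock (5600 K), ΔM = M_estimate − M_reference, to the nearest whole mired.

+39 mireds

ln t = (219 + 161.1) / 99.47 = 3.8213.
t = e^3.8213 = 45.661.
T = 100·t = 4566 K → 4600 K to the nearest 100 K.
M_estimate = 10⁶/4600 = 217.39; M_reference = 10⁶/5600 = 178.57.
ΔM = 217.39 − 178.57 = 38.82 → +39 mireds.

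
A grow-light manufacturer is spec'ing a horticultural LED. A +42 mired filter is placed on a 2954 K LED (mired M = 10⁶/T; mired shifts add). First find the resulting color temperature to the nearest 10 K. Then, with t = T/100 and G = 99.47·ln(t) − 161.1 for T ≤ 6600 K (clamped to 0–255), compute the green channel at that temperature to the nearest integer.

164

M_in = 10⁶/2954 = 338.52; M_out = 338.52 + (+42) = 380.52.
T_out = 10⁶/380.52 = 2628.0 K → 2630 K; t = 26.3.
G = 99.47·ln 26.3 − 161.1 = 99.47·3.2696 − 161.1 = 164.124.
Rounded: 164.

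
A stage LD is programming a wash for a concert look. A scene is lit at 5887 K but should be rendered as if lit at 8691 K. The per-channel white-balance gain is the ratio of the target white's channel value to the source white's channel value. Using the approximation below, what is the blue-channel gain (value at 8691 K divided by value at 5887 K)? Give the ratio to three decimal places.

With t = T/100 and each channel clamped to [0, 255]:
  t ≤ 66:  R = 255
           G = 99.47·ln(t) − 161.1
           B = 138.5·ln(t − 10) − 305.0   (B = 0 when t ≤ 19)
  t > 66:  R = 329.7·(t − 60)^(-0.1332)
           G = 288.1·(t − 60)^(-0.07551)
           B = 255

At 5887 K (t = 58.87):
  B = 138.5·ln(58.87 − 10) − 305.0 = 138.5·ln 48.87 − 305.0 = 138.5·3.8892 − 305.0 = 233.649.
At 8691 K (t = 86.91):
  B = 255 by definition for t > 66.
Gain = 255.000 / 233.649 = 1.0914 → 1.091.

1.091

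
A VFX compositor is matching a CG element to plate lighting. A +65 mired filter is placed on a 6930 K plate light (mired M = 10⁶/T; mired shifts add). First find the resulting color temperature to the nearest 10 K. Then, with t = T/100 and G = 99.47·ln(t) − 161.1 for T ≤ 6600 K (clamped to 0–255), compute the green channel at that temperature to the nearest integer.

224

M_in = 10⁶/6930 = 144.30; M_out = 144.30 + (+65) = 209.30.
T_out = 10⁶/209.30 = 4777.8 K → 4780 K; t = 47.8.
G = 99.47·ln 47.8 − 161.1 = 99.47·3.8670 − 161.1 = 223.553.
Rounded: 224.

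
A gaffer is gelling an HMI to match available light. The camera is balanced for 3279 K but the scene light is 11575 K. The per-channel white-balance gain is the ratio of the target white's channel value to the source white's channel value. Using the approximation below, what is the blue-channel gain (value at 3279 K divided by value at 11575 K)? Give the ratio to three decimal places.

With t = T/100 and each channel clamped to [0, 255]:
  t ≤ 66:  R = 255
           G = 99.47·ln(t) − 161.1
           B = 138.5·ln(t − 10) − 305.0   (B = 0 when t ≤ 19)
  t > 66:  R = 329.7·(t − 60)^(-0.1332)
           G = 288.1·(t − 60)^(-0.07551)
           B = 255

0.502

At 11575 K (t = 115.75):
  B = 255 by definition for t > 66.
At 3279 K (t = 32.79):
  B = 138.5·ln(32.79 − 10) − 305.0 = 138.5·ln 22.79 − 305.0 = 138.5·3.1263 − 305.0 = 127.996.
Gain = 127.996 / 255.000 = 0.5019 → 0.502.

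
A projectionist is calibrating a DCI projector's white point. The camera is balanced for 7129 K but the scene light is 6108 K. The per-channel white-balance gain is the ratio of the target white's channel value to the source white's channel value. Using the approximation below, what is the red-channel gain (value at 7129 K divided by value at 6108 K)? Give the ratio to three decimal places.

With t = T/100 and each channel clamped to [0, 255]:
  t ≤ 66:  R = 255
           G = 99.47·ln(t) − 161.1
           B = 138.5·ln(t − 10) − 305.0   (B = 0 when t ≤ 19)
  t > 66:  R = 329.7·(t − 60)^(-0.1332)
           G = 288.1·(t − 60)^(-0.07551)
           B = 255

0.936

At 6108 K (t = 61.08):
  R = 255 by definition for t ≤ 66.
At 7129 K (t = 71.29):
  R = 329.7·(71.29 − 60)^(-0.1332) = 329.7·11.29^(-0.1332) = 329.7·0.72407 = 238.726.
Gain = 238.726 / 255.000 = 0.9362 → 0.936.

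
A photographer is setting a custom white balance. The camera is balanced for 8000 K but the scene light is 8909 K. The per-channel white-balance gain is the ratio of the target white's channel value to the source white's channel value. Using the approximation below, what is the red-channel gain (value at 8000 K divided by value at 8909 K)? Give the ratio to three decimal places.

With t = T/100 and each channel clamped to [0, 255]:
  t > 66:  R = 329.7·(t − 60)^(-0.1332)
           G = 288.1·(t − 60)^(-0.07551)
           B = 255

1.051

At 8909 K (t = 89.09):
  R = 329.7·(89.09 − 60)^(-0.1332) = 329.7·29.09^(-0.1332) = 329.7·0.63831 = 210.450.
At 8000 K (t = 80):
  R = 329.7·(80 − 60)^(-0.1332) = 329.7·20^(-0.1332) = 329.7·0.67097 = 221.219.
Gain = 221.219 / 210.450 = 1.0512 → 1.051.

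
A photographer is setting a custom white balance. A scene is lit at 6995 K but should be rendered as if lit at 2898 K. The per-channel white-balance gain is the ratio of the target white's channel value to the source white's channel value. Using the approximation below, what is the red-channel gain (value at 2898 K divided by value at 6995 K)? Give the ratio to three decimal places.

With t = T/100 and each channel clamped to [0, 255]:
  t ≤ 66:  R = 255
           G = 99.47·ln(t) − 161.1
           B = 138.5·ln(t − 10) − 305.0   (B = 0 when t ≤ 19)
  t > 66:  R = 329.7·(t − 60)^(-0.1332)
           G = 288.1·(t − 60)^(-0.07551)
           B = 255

1.050

At 6995 K (t = 69.95):
  R = 329.7·(69.95 − 60)^(-0.1332) = 329.7·9.95^(-0.1332) = 329.7·0.73636 = 242.778.
At 2898 K (t = 28.98):
  R = 255 by definition for t ≤ 66.
Gain = 255.000 / 242.778 = 1.0503 → 1.050.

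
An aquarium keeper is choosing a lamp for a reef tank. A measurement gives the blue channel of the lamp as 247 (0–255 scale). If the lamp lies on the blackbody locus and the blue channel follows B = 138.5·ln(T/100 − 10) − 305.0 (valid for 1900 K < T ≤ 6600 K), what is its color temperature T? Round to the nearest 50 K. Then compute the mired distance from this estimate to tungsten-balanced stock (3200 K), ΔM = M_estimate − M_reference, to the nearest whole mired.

-156 mireds

ln(t − 10) = (247 + 305.0) / 138.5 = 3.9856.
t − 10 = e^3.9856 = 53.815, so t = 63.815.
T = 100·t = 6382 K → 6400 K to the nearest 50 K.
M_estimate = 10⁶/6400 = 156.25; M_reference = 10⁶/3200 = 312.50.
ΔM = 156.25 − 312.50 = -156.25 → -156 mireds.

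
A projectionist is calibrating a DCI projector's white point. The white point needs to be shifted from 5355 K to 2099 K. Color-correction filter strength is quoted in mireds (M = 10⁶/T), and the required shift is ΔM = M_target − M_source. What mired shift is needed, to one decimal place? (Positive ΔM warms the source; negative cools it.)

M_source = 10⁶/5355 = 186.741; M_target = 10⁶/2099 = 476.417.
ΔM = 476.417 − 186.741 = 289.676 → +289.7 mireds, a warming shift.

+289.7 mireds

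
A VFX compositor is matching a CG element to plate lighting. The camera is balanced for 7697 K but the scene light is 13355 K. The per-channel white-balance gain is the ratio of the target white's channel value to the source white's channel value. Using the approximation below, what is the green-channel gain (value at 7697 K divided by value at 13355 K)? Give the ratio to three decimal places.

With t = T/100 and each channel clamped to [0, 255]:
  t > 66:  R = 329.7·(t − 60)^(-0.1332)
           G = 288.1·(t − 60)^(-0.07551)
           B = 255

1.117

At 13355 K (t = 133.55):
  G = 288.1·(133.55 − 60)^(-0.07551) = 288.1·73.55^(-0.07551) = 288.1·0.72286 = 208.256.
At 7697 K (t = 76.97):
  G = 288.1·(76.97 − 60)^(-0.07551) = 288.1·16.97^(-0.07551) = 288.1·0.80751 = 232.643.
Gain = 232.643 / 208.256 = 1.1171 → 1.117.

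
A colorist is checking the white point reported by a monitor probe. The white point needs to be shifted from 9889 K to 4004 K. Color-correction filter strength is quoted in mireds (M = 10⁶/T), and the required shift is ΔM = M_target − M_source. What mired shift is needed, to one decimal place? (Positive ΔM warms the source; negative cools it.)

+148.6 mireds

M_source = 10⁶/9889 = 101.122; M_target = 10⁶/4004 = 249.750.
ΔM = 249.750 − 101.122 = 148.628 → +148.6 mireds, a warming shift.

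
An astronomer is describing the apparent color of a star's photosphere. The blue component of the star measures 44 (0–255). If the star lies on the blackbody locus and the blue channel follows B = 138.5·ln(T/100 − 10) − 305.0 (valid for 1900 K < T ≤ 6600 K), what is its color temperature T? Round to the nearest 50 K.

2250 K

ln(t − 10) = (44 + 305.0) / 138.5 = 2.5199.
t − 10 = e^2.5199 = 12.427, so t = 22.427.
T = 100·t = 2243 K → 2250 K to the nearest 50 K.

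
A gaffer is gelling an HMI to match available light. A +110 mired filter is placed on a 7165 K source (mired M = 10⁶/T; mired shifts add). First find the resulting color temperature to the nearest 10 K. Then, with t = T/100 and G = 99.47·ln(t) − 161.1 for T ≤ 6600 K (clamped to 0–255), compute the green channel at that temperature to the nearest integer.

M_in = 10⁶/7165 = 139.57; M_out = 139.57 + (+110) = 249.57.
T_out = 10⁶/249.57 = 4006.9 K → 4010 K; t = 40.1.
G = 99.47·ln 40.1 − 161.1 = 99.47·3.6914 − 161.1 = 206.081.
Rounded: 206.

206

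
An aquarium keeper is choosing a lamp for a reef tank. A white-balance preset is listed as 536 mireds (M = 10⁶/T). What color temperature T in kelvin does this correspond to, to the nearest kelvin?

T = 10⁶ / 536 = 1865.67 K → 1866 K.

1866 K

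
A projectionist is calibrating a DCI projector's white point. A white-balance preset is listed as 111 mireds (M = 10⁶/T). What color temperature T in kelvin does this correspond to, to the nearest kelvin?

9009 K

T = 10⁶ / 111 = 9009.01 K → 9009 K.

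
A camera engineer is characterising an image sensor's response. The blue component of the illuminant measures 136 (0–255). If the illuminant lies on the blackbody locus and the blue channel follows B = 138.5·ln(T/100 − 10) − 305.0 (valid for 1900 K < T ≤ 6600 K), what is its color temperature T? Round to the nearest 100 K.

3400 K

ln(t − 10) = (136 + 305.0) / 138.5 = 3.1841.
t − 10 = e^3.1841 = 24.146, so t = 34.146.
T = 100·t = 3415 K → 3400 K to the nearest 100 K.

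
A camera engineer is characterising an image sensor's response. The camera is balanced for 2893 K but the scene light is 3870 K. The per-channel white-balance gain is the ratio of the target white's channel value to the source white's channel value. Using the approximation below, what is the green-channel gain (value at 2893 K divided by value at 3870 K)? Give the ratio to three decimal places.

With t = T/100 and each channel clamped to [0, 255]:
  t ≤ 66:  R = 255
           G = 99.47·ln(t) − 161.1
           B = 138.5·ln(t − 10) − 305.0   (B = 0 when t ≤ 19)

0.857

At 3870 K (t = 38.7):
  G = 99.47·ln 38.7 − 161.1 = 99.47·3.6558 − 161.1 = 202.546.
At 2893 K (t = 28.93):
  G = 99.47·ln 28.93 − 161.1 = 99.47·3.3649 − 161.1 = 173.605.
Gain = 173.605 / 202.546 = 0.8571 → 0.857.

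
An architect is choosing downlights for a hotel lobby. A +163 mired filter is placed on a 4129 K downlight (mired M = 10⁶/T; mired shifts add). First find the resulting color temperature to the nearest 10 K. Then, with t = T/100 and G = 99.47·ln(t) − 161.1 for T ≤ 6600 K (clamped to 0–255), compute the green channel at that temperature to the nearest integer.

158

M_in = 10⁶/4129 = 242.19; M_out = 242.19 + (+163) = 405.19.
T_out = 10⁶/405.19 = 2468.0 K → 2470 K; t = 24.7.
G = 99.47·ln 24.7 − 161.1 = 99.47·3.2068 − 161.1 = 157.881.
Rounded: 158.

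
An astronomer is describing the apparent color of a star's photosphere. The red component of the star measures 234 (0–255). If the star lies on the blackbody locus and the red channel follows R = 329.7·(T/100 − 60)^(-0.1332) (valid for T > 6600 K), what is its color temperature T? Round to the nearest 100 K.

7300 K

(t − 60)^(-0.1332) = 234/329.7 = 0.70974.
t − 60 = 0.70974^(1/-0.1332) = 0.70974^(-7.508) = 13.119, so t = 73.119.
T = 100·t = 7312 K → 7300 K to the nearest 100 K.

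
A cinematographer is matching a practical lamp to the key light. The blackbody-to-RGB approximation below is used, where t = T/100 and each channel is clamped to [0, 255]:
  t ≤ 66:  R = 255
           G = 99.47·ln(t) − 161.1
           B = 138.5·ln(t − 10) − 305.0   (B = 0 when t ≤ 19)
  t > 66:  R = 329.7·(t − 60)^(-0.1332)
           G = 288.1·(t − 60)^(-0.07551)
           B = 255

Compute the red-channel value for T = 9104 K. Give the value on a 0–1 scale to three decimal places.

t = 9104/100 = 91.04; the t > 66 branch applies.
R = 329.7·(91.04 − 60)^(-0.1332) = 329.7·31.04^(-0.1332) = 329.7·0.63281 = 208.639.
On a 0–1 scale: 208.639/255 = 0.8182 → 0.818.

0.818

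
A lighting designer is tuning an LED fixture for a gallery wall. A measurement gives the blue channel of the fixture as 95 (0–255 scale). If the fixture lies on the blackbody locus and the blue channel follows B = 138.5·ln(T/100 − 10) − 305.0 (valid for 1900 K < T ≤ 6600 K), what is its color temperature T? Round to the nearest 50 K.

2800 K

ln(t − 10) = (95 + 305.0) / 138.5 = 2.8881.
t − 10 = e^2.8881 = 17.959, so t = 27.959.
T = 100·t = 2796 K → 2800 K to the nearest 50 K.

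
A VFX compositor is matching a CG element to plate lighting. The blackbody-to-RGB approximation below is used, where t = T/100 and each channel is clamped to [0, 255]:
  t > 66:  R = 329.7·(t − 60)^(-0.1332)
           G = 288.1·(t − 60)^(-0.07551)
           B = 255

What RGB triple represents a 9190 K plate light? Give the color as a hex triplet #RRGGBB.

#D0DEFF

t = 9190/100 = 91.9; the t > 66 branch applies.
R = 329.7·(91.9 − 60)^(-0.1332) = 329.7·31.9^(-0.1332) = 329.7·0.63051 = 207.881.
G = 288.1·(91.9 − 60)^(-0.07551) = 288.1·31.9^(-0.07551) = 288.1·0.76993 = 221.816.
B = 255 by definition for t > 66.
Rounded: (208, 222, 255).
In hex: #D0DEFF.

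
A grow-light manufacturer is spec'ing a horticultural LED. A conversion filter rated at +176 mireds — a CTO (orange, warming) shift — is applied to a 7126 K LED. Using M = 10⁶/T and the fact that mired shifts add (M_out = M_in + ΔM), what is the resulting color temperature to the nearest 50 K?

M_in = 10⁶/7126 = 140.33 mireds.
M_out = 140.33 + (+176) = 316.33 mireds.
T_out = 10⁶/316.33 = 3161.2 K → 3150 K.

3150 K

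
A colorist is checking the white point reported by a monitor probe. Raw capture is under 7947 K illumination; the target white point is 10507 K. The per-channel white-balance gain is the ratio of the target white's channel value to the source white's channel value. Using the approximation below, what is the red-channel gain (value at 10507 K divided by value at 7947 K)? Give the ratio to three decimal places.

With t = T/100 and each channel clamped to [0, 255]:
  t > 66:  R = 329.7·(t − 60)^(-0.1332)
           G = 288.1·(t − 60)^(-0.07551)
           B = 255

At 7947 K (t = 79.47):
  R = 329.7·(79.47 − 60)^(-0.1332) = 329.7·19.47^(-0.1332) = 329.7·0.67337 = 222.011.
At 10507 K (t = 105.07):
  R = 329.7·(105.07 − 60)^(-0.1332) = 329.7·45.07^(-0.1332) = 329.7·0.60215 = 198.528.
Gain = 198.528 / 222.011 = 0.8942 → 0.894.

0.894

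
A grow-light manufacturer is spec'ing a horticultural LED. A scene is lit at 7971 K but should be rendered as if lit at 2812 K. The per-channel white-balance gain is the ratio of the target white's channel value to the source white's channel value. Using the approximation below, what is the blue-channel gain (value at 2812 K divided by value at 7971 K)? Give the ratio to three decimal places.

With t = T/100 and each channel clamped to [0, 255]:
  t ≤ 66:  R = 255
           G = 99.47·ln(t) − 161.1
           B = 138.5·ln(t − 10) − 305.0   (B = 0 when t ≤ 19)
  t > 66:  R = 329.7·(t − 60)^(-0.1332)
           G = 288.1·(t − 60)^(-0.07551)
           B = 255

At 7971 K (t = 79.71):
  B = 255 by definition for t > 66.
At 2812 K (t = 28.12):
  B = 138.5·ln(28.12 − 10) − 305.0 = 138.5·ln 18.12 − 305.0 = 138.5·2.8970 − 305.0 = 96.237.
Gain = 96.237 / 255.000 = 0.3774 → 0.377.

0.377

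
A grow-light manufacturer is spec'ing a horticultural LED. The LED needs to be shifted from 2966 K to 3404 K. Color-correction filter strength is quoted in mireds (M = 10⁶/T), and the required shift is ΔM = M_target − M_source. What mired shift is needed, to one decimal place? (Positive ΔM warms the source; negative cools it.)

-43.4 mireds

M_source = 10⁶/2966 = 337.154; M_target = 10⁶/3404 = 293.772.
ΔM = 293.772 − 337.154 = -43.382 → -43.4 mireds, a cooling shift.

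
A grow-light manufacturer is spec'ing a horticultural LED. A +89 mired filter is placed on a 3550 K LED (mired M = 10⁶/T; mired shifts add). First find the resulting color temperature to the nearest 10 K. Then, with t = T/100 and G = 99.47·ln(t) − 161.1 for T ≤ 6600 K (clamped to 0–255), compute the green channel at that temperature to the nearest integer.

167

M_in = 10⁶/3550 = 281.69; M_out = 281.69 + (+89) = 370.69.
T_out = 10⁶/370.69 = 2697.7 K → 2700 K; t = 27.
G = 99.47·ln 27 − 161.1 = 99.47·3.2958 − 161.1 = 166.737.
Rounded: 167.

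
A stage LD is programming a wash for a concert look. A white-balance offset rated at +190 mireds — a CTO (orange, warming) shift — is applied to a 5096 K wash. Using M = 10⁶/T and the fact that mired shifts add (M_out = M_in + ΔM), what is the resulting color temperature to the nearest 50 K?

2600 K

M_in = 10⁶/5096 = 196.23 mireds.
M_out = 196.23 + (+190) = 386.23 mireds.
T_out = 10⁶/386.23 = 2589.1 K → 2600 K.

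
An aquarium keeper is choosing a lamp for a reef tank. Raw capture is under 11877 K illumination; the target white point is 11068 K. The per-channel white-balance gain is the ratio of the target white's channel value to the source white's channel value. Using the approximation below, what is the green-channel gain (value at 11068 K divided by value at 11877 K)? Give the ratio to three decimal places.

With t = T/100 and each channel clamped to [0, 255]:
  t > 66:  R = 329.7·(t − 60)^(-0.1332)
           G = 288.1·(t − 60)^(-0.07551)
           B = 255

1.011

At 11877 K (t = 118.77):
  G = 288.1·(118.77 − 60)^(-0.07551) = 288.1·58.77^(-0.07551) = 288.1·0.73521 = 211.814.
At 11068 K (t = 110.68):
  G = 288.1·(110.68 − 60)^(-0.07551) = 288.1·50.68^(-0.07551) = 288.1·0.74348 = 214.196.
Gain = 214.196 / 211.814 = 1.0112 → 1.011.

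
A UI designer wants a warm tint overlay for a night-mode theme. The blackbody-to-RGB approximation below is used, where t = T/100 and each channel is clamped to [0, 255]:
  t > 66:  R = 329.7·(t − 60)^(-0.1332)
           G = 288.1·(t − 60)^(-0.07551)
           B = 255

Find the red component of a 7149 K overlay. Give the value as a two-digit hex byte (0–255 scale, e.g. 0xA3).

0xEE

t = 7149/100 = 71.49; the t > 66 branch applies.
R = 329.7·(71.49 − 60)^(-0.1332) = 329.7·11.49^(-0.1332) = 329.7·0.72238 = 238.168.
Rounded: 238; in hex, 0xEE.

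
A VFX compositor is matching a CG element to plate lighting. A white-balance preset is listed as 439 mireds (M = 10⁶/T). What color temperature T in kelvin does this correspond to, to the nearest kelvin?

T = 10⁶ / 439 = 2277.90 K → 2278 K.

2278 K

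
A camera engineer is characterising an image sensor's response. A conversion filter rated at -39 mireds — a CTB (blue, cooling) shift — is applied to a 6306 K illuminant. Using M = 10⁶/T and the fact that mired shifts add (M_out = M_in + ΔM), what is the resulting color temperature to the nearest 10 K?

8360 K

M_in = 10⁶/6306 = 158.58 mireds.
M_out = 158.58 + (-39) = 119.58 mireds.
T_out = 10⁶/119.58 = 8362.7 K → 8360 K.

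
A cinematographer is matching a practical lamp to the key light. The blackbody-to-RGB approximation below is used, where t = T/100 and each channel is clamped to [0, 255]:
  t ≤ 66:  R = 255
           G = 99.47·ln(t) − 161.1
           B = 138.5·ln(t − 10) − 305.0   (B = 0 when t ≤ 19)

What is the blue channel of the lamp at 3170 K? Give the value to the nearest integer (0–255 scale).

t = 3170/100 = 31.7; the t ≤ 66 branch applies.
B = 138.5·ln(31.7 − 10) − 305.0 = 138.5·ln 21.7 − 305.0 = 138.5·3.0773 − 305.0 = 121.208.
Rounded: 121.

121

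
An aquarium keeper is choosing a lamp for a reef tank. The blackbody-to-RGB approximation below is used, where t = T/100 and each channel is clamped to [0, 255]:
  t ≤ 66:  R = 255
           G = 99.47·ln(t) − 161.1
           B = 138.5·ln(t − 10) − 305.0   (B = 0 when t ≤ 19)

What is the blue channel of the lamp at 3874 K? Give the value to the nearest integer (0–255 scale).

160

t = 3874/100 = 38.74; the t ≤ 66 branch applies.
B = 138.5·ln(38.74 − 10) − 305.0 = 138.5·ln 28.74 − 305.0 = 138.5·3.3583 − 305.0 = 160.123.
Rounded: 160.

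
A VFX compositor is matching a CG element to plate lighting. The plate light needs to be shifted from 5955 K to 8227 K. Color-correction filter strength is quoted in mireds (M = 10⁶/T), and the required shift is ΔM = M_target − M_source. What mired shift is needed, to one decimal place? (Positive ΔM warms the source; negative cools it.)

-46.4 mireds

M_source = 10⁶/5955 = 167.926; M_target = 10⁶/8227 = 121.551.
ΔM = 121.551 − 167.926 = -46.375 → -46.4 mireds, a cooling shift.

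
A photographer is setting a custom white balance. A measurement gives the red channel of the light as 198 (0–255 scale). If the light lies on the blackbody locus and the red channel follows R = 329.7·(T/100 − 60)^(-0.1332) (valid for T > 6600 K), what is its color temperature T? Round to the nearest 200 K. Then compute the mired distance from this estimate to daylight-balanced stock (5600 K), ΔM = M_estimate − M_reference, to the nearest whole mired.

(t − 60)^(-0.1332) = 198/329.7 = 0.60055.
t − 60 = 0.60055^(1/-0.1332) = 0.60055^(-7.508) = 45.980, so t = 105.980.
T = 100·t = 10598 K → 10600 K to the nearest 200 K.
M_estimate = 10⁶/10600 = 94.34; M_reference = 10⁶/5600 = 178.57.
ΔM = 94.34 − 178.57 = -84.23 → -84 mireds.

-84 mireds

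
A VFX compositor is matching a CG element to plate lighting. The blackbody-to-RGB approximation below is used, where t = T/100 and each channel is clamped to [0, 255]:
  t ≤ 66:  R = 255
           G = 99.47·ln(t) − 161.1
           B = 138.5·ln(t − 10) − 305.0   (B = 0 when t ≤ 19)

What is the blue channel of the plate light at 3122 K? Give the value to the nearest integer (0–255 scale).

118

t = 3122/100 = 31.22; the t ≤ 66 branch applies.
B = 138.5·ln(31.22 − 10) − 305.0 = 138.5·ln 21.22 − 305.0 = 138.5·3.0549 − 305.0 = 118.110.
Rounded: 118.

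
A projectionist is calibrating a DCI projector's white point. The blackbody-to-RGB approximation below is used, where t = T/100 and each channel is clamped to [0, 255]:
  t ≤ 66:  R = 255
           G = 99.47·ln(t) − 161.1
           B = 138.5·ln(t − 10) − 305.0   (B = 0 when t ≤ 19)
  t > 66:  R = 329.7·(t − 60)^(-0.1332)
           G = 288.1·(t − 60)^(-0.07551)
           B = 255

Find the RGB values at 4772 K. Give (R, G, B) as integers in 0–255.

t = 4772/100 = 47.72; the t ≤ 66 branch applies.
R = 255 by definition for t ≤ 66.
G = 99.47·ln 47.72 − 161.1 = 99.47·3.8654 − 161.1 = 223.386.
B = 138.5·ln(47.72 − 10) − 305.0 = 138.5·ln 37.72 − 305.0 = 138.5·3.6302 − 305.0 = 197.781.
Rounded: (255, 223, 198).

(255, 223, 198)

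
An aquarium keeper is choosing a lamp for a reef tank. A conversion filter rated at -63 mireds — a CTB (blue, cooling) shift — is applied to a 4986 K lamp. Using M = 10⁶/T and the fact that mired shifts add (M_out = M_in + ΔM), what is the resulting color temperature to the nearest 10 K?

M_in = 10⁶/4986 = 200.56 mireds.
M_out = 200.56 + (-63) = 137.56 mireds.
T_out = 10⁶/137.56 = 7269.5 K → 7270 K.

7270 K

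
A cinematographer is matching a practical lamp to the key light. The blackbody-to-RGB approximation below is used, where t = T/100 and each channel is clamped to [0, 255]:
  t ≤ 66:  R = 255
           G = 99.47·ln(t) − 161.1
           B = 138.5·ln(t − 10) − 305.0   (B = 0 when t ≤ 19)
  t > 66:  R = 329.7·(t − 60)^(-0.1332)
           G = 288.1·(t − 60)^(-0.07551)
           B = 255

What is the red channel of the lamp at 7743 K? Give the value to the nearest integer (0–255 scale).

225

t = 7743/100 = 77.43; the t > 66 branch applies.
R = 329.7·(77.43 − 60)^(-0.1332) = 329.7·17.43^(-0.1332) = 329.7·0.68338 = 225.309.
Rounded: 225.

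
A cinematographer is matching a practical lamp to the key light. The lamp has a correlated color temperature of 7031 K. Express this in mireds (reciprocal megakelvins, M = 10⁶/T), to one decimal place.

142.2 mireds

M = 10⁶ / 7031 = 142.227 → 142.2 mireds.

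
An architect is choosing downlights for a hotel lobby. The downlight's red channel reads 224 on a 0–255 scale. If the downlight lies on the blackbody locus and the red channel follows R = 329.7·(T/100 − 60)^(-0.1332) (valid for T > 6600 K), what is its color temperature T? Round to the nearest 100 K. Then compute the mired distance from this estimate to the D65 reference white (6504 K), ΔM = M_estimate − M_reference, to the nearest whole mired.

-26 mireds

(t − 60)^(-0.1332) = 224/329.7 = 0.67941.
t − 60 = 0.67941^(1/-0.1332) = 0.67941^(-7.508) = 18.209, so t = 78.209.
T = 100·t = 7821 K → 7800 K to the nearest 100 K.
M_estimate = 10⁶/7800 = 128.21; M_reference = 10⁶/6504 = 153.75.
ΔM = 128.21 − 153.75 = -25.55 → -26 mireds.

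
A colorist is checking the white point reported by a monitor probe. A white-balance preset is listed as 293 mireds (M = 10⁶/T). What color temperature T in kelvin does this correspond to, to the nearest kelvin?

3413 K

T = 10⁶ / 293 = 3412.97 K → 3413 K.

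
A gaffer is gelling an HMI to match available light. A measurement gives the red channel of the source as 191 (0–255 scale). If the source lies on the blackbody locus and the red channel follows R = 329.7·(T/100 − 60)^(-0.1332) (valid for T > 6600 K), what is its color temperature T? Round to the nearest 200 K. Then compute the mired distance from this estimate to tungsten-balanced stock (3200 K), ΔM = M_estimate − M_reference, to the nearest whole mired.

(t − 60)^(-0.1332) = 191/329.7 = 0.57931.
t − 60 = 0.57931^(1/-0.1332) = 0.57931^(-7.508) = 60.245, so t = 120.245.
T = 100·t = 12025 K → 12000 K to the nearest 200 K.
M_estimate = 10⁶/12000 = 83.33; M_reference = 10⁶/3200 = 312.50.
ΔM = 83.33 − 312.50 = -229.17 → -229 mireds.

-229 mireds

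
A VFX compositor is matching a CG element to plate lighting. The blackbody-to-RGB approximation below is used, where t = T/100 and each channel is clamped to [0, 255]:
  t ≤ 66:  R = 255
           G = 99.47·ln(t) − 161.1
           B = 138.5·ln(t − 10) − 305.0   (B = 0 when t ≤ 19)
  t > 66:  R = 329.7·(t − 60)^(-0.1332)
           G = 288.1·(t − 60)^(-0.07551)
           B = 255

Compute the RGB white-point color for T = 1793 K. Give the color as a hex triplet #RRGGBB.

#FF7E00

t = 1793/100 = 17.93; the t ≤ 66 branch applies.
R = 255 by definition for t ≤ 66.
G = 99.47·ln 17.93 − 161.1 = 99.47·2.8865 − 161.1 = 126.018.
t = 17.93 ≤ 19, so B = 0.
Rounded: (255, 126, 0).
In hex: #FF7E00.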